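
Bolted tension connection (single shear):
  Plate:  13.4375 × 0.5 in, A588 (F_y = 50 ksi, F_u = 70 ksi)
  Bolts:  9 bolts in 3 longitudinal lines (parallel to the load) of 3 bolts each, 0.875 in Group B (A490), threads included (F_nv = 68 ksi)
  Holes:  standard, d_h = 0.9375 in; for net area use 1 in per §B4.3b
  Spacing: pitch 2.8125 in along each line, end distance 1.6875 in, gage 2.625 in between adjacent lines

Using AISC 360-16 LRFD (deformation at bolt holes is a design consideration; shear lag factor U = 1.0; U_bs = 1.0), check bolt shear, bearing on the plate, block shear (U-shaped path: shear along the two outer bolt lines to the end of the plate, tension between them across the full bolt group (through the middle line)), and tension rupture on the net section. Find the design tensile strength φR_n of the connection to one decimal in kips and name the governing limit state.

Bolt shear: A_b = π(0.875)²/4 = 0.60132 in². φR_n = 0.75 × 68 × 0.60132 × 9 × 1 = 276.0 kips.
Bearing (0.5 in plate, F_u = 70 ksi): end bolts L_c = 1.6875 − 0.9375/2 = 1.21875, R_n = min(1.2×1.21875×0.5×70, 2.4×0.875×0.5×70) = 51.188 kips/bolt; interior L_c = 2.8125 − 0.9375 = 1.875, R_n = 73.5 kips/bolt. φR_n = 0.75 × (3×51.188 + 6×73.5) = 445.9 kips.
Block shear: shear path 2×[1.6875+2×2.8125] = 2×7.3125 in, A_gv = 7.3125, A_nv = 2×(7.3125 − 2.5×1)×0.5 = 4.8125 in²; tension across gage: (5.25 − 2×1)×0.5 = 1.625 in². R_n = min(0.6×70×4.8125, 0.6×50×7.3125) + 1.0×70×1.625 = min(202.13, 219.38) + 113.75 = 315.88 kips. φR_n = 0.75 × 315.88 = 236.9 kips.
Tension rupture (net): A_n = (13.4375 − 3×1)×0.5 = 5.2188 in² (U = 1.0, A_e = A_n). φR_n = 0.75 × 70 × 5.2188 = 274.0 kips.
Governing: min(276.0, 445.9, 236.9, 274.0) = 236.9 kips → block shear.

236.9 kips (block shear governs)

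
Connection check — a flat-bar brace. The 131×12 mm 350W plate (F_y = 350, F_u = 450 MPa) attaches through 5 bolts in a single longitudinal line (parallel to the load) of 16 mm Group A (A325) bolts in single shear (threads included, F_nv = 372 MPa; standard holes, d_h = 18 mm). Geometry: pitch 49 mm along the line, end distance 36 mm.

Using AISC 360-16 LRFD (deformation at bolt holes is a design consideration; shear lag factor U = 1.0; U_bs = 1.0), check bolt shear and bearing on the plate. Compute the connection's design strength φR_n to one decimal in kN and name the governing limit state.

280.5 kN (bolt shear governs)

Bolt shear: A_b = π(16)²/4 = 201.06 mm². φR_n = 0.75 × 372 × 201.06 × 5 × 1 = 280.5 kN.
Bearing (12 mm plate, F_u = 450 MPa): end bolts L_c = 36 − 18/2 = 27, R_n = min(1.2×27×12×450, 2.4×16×12×450) = 174.96 kN/bolt; interior L_c = 49 − 18 = 31, R_n = 200.88 kN/bolt. φR_n = 0.75 × (1×174.96 + 4×200.88) = 733.9 kN.
Governing: min(280.5, 733.9) = 280.5 kN → bolt shear.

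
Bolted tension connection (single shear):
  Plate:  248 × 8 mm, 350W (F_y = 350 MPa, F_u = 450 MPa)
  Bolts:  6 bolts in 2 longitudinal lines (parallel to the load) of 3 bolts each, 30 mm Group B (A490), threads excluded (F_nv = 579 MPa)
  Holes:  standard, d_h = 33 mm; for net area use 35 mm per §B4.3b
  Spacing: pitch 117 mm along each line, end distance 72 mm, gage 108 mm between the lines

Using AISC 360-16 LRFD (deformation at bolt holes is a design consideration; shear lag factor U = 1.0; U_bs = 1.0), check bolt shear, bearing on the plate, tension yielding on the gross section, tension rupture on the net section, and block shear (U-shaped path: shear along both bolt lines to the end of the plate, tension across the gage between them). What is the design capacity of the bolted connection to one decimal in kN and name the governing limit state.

Bolt shear: A_b = π(30)²/4 = 706.86 mm². φR_n = 0.75 × 579 × 706.86 × 6 × 1 = 1841.7 kN.
Bearing (8 mm plate, F_u = 450 MPa): end bolts L_c = 72 − 33/2 = 55.5, R_n = min(1.2×55.5×8×450, 2.4×30×8×450) = 239.76 kN/bolt; interior L_c = 117 − 33 = 84, R_n = 259.2 kN/bolt. φR_n = 0.75 × (2×239.76 + 4×259.2) = 1137.2 kN.
Tension yield (gross): A_g = 248×8 = 1984 mm². φR_n = 0.90 × 350 × 1984 = 625.0 kN.
Tension rupture (net): A_n = (248 − 2×35)×8 = 1424 mm² (U = 1.0, A_e = A_n). φR_n = 0.75 × 450 × 1424 = 480.6 kN.
Block shear: shear path 2×[72+2×117] = 2×306 mm, A_gv = 4896, A_nv = 2×(306 − 2.5×35)×8 = 3496 mm²; tension across gage: (108 − 1×35)×8 = 584 mm². R_n = min(0.6×450×3496, 0.6×350×4896) + 1.0×450×584 = min(943.92, 1028.2) + 262.8 = 1206.7 kN. φR_n = 0.75 × 1206.7 = 905.0 kN.
Governing: min(1841.7, 1137.2, 625.0, 480.6, 905.0) = 480.6 kN → net-section rupture.

480.6 kN (net-section rupture governs)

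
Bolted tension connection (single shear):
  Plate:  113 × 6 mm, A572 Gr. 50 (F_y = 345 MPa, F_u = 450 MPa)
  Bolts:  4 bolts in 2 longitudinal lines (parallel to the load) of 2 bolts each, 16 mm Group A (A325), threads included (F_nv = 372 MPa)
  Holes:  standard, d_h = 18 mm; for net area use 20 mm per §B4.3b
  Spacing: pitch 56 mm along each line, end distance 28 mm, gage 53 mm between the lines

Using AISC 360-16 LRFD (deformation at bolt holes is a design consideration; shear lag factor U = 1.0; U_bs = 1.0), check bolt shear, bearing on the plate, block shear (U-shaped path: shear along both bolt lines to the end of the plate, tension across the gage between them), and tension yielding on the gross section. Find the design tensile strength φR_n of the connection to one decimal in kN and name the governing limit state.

Bolt shear: A_b = π(16)²/4 = 201.06 mm². φR_n = 0.75 × 372 × 201.06 × 4 × 1 = 224.4 kN.
Bearing (6 mm plate, F_u = 450 MPa): end bolts L_c = 28 − 18/2 = 19, R_n = min(1.2×19×6×450, 2.4×16×6×450) = 61.56 kN/bolt; interior L_c = 56 − 18 = 38, R_n = 103.68 kN/bolt. φR_n = 0.75 × (2×61.56 + 2×103.68) = 247.9 kN.
Block shear: shear path 2×[28+1×56] = 2×84 mm, A_gv = 1008, A_nv = 2×(84 − 1.5×20)×6 = 648 mm²; tension across gage: (53 − 1×20)×6 = 198 mm². R_n = min(0.6×450×648, 0.6×345×1008) + 1.0×450×198 = min(174.96, 208.66) + 89.1 = 264.06 kN. φR_n = 0.75 × 264.06 = 198.0 kN.
Tension yield (gross): A_g = 113×6 = 678 mm². φR_n = 0.90 × 345 × 678 = 210.5 kN.
Governing: min(224.4, 247.9, 198.0, 210.5) = 198.0 kN → block shear.

198.0 kN (block shear governs)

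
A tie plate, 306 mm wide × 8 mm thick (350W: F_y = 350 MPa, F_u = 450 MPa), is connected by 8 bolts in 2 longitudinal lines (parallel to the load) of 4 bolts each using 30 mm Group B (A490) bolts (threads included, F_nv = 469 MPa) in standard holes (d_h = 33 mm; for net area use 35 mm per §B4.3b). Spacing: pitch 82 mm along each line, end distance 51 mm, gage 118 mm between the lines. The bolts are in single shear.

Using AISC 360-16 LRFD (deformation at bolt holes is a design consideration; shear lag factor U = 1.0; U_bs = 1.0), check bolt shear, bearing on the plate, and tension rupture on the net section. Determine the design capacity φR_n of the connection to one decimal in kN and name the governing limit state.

Bolt shear: A_b = π(30)²/4 = 706.86 mm². φR_n = 0.75 × 469 × 706.86 × 8 × 1 = 1989.1 kN.
Bearing (8 mm plate, F_u = 450 MPa): end bolts L_c = 51 − 33/2 = 34.5, R_n = min(1.2×34.5×8×450, 2.4×30×8×450) = 149.04 kN/bolt; interior L_c = 82 − 33 = 49, R_n = 211.68 kN/bolt. φR_n = 0.75 × (2×149.04 + 6×211.68) = 1176.1 kN.
Tension rupture (net): A_n = (306 − 2×35)×8 = 1888 mm² (U = 1.0, A_e = A_n). φR_n = 0.75 × 450 × 1888 = 637.2 kN.
Governing: min(1989.1, 1176.1, 637.2) = 637.2 kN → net-section rupture.

637.2 kN (net-section rupture governs)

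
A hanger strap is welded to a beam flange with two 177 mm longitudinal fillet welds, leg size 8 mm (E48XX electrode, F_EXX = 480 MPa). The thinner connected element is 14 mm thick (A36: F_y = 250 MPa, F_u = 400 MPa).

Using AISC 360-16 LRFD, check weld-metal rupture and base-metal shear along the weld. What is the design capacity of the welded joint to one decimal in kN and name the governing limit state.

Weld metal: throat = 0.707×8 = 5.656 mm, L = 2×177 = 354 mm. φR_n = 0.75 × 0.6 × 480 × 5.656 × 354 = 432.5 kN.
Base metal shear (14 mm plate): yield φR_n = 1.0×0.6×250×14×354 = 743.4 kN; rupture φR_n = 0.75×0.6×400×14×354 = 892.1 kN; take 743.4 kN (yield).
Governing: min(432.5, 743.4) = 432.5 kN → weld metal.

432.5 kN (weld metal governs)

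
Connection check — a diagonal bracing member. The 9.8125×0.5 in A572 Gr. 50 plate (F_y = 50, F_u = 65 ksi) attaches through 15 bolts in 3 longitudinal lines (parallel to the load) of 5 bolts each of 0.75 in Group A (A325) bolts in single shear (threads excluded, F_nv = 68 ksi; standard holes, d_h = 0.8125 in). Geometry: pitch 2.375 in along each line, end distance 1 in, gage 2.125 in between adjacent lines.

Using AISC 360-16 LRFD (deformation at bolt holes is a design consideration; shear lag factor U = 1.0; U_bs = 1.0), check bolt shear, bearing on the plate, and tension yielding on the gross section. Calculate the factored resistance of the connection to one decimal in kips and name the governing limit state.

220.8 kips (gross-section yield governs)

Bolt shear: A_b = π(0.75)²/4 = 0.44179 in². φR_n = 0.75 × 68 × 0.44179 × 15 × 1 = 338.0 kips.
Bearing (0.5 in plate, F_u = 65 ksi): end bolts L_c = 1 − 0.8125/2 = 0.59375, R_n = min(1.2×0.59375×0.5×65, 2.4×0.75×0.5×65) = 23.156 kips/bolt; interior L_c = 2.375 − 0.8125 = 1.5625, R_n = 58.5 kips/bolt. φR_n = 0.75 × (3×23.156 + 12×58.5) = 578.6 kips.
Tension yield (gross): A_g = 9.8125×0.5 = 4.9063 in². φR_n = 0.90 × 50 × 4.9063 = 220.8 kips.
Governing: min(338.0, 578.6, 220.8) = 220.8 kips → gross-section yield.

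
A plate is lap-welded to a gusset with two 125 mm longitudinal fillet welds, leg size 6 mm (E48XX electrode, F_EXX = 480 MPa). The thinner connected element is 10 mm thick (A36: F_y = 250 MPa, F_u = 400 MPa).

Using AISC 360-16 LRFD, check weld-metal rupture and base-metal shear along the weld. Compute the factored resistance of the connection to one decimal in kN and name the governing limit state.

Weld metal: throat = 0.707×6 = 4.242 mm, L = 2×125 = 250 mm. φR_n = 0.75 × 0.6 × 480 × 4.242 × 250 = 229.1 kN.
Base metal shear (10 mm plate): yield φR_n = 1.0×0.6×250×10×250 = 375.0 kN; rupture φR_n = 0.75×0.6×400×10×250 = 450.0 kN; take 375.0 kN (yield).
Governing: min(229.1, 375.0) = 229.1 kN → weld metal.

229.1 kN (weld metal governs)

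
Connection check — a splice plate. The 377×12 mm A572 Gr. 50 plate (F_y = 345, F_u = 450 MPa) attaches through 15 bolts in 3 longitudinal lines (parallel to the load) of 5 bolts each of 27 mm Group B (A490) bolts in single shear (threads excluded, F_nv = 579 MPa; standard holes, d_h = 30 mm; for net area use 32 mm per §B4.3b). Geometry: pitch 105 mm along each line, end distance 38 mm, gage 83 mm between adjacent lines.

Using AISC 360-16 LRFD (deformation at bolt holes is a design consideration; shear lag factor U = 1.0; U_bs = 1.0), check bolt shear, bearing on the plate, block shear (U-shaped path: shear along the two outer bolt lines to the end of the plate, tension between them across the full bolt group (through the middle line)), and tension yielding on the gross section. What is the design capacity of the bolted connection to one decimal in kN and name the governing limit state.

Bolt shear: A_b = π(27)²/4 = 572.56 mm². φR_n = 0.75 × 579 × 572.56 × 15 × 1 = 3729.5 kN.
Bearing (12 mm plate, F_u = 450 MPa): end bolts L_c = 38 − 30/2 = 23, R_n = min(1.2×23×12×450, 2.4×27×12×450) = 149.04 kN/bolt; interior L_c = 105 − 30 = 75, R_n = 349.92 kN/bolt. φR_n = 0.75 × (3×149.04 + 12×349.92) = 3484.6 kN.
Block shear: shear path 2×[38+4×105] = 2×458 mm, A_gv = 10992, A_nv = 2×(458 − 4.5×32)×12 = 7536 mm²; tension across gage: (166 − 2×32)×12 = 1224 mm². R_n = min(0.6×450×7536, 0.6×345×10992) + 1.0×450×1224 = min(2034.7, 2275.3) + 550.8 = 2585.5 kN. φR_n = 0.75 × 2585.5 = 1939.1 kN.
Tension yield (gross): A_g = 377×12 = 4524 mm². φR_n = 0.90 × 345 × 4524 = 1404.7 kN.
Governing: min(3729.5, 3484.6, 1939.1, 1404.7) = 1404.7 kN → gross-section yield.

1404.7 kN (gross-section yield governs)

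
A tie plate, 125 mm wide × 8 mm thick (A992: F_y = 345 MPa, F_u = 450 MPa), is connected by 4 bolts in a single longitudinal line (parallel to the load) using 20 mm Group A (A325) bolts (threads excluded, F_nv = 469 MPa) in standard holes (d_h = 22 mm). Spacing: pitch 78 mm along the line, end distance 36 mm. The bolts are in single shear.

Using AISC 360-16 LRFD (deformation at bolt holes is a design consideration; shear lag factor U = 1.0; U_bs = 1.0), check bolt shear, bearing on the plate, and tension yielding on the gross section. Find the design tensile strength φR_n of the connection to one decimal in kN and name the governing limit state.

Bolt shear: A_b = π(20)²/4 = 314.16 mm². φR_n = 0.75 × 469 × 314.16 × 4 × 1 = 442.0 kN.
Bearing (8 mm plate, F_u = 450 MPa): end bolts L_c = 36 − 22/2 = 25, R_n = min(1.2×25×8×450, 2.4×20×8×450) = 108 kN/bolt; interior L_c = 78 − 22 = 56, R_n = 172.8 kN/bolt. φR_n = 0.75 × (1×108 + 3×172.8) = 469.8 kN.
Tension yield (gross): A_g = 125×8 = 1000 mm². φR_n = 0.90 × 345 × 1000 = 310.5 kN.
Governing: min(442.0, 469.8, 310.5) = 310.5 kN → gross-section yield.

310.5 kN (gross-section yield governs)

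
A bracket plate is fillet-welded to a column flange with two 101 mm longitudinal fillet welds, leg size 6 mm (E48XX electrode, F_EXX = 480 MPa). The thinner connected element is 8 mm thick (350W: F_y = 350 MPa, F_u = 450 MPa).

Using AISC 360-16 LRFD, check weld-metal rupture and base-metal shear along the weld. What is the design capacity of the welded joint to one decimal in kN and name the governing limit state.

185.1 kN (weld metal governs)

Weld metal: throat = 0.707×6 = 4.242 mm, L = 2×101 = 202 mm. φR_n = 0.75 × 0.6 × 480 × 4.242 × 202 = 185.1 kN.
Base metal shear (8 mm plate): yield φR_n = 1.0×0.6×350×8×202 = 339.4 kN; rupture φR_n = 0.75×0.6×450×8×202 = 327.2 kN; take 327.2 kN (rupture).
Governing: min(185.1, 327.2) = 185.1 kN → weld metal.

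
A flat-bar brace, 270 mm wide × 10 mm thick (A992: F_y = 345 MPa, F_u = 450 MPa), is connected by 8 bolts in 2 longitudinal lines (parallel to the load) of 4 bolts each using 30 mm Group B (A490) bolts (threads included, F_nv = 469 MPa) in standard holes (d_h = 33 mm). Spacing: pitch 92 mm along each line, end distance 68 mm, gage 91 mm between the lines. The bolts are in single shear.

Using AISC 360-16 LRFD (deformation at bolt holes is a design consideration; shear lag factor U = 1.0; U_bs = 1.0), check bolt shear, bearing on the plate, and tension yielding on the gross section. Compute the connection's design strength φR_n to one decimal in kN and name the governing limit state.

Bolt shear: A_b = π(30)²/4 = 706.86 mm². φR_n = 0.75 × 469 × 706.86 × 8 × 1 = 1989.1 kN.
Bearing (10 mm plate, F_u = 450 MPa): end bolts L_c = 68 − 33/2 = 51.5, R_n = min(1.2×51.5×10×450, 2.4×30×10×450) = 278.1 kN/bolt; interior L_c = 92 − 33 = 59, R_n = 318.6 kN/bolt. φR_n = 0.75 × (2×278.1 + 6×318.6) = 1850.9 kN.
Tension yield (gross): A_g = 270×10 = 2700 mm². φR_n = 0.90 × 345 × 2700 = 838.4 kN.
Governing: min(1989.1, 1850.9, 838.4) = 838.4 kN → gross-section yield.

838.4 kN (gross-section yield governs)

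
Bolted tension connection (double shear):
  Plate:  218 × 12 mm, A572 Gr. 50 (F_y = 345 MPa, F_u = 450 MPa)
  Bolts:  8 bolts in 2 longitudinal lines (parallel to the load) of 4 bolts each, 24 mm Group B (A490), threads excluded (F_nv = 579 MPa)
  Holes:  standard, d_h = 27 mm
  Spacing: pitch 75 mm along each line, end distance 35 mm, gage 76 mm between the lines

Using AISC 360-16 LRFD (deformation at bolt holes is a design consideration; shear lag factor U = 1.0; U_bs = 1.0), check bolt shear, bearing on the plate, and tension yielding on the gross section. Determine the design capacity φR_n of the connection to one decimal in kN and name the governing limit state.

Bolt shear: A_b = π(24)²/4 = 452.39 mm². φR_n = 0.75 × 579 × 452.39 × 8 × 2 = 3143.2 kN.
Bearing (12 mm plate, F_u = 450 MPa): end bolts L_c = 35 − 27/2 = 21.5, R_n = min(1.2×21.5×12×450, 2.4×24×12×450) = 139.32 kN/bolt; interior L_c = 75 − 27 = 48, R_n = 311.04 kN/bolt. φR_n = 0.75 × (2×139.32 + 6×311.04) = 1608.7 kN.
Tension yield (gross): A_g = 218×12 = 2616 mm². φR_n = 0.90 × 345 × 2616 = 812.3 kN.
Governing: min(3143.2, 1608.7, 812.3) = 812.3 kN → gross-section yield.

812.3 kN (gross-section yield governs)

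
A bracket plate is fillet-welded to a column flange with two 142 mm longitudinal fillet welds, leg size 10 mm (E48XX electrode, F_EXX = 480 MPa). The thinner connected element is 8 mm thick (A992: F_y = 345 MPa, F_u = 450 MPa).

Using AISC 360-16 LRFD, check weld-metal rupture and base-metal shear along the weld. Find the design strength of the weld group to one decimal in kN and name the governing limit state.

Weld metal: throat = 0.707×10 = 7.07 mm, L = 2×142 = 284 mm. φR_n = 0.75 × 0.6 × 480 × 7.07 × 284 = 433.7 kN.
Base metal shear (8 mm plate): yield φR_n = 1.0×0.6×345×8×284 = 470.3 kN; rupture φR_n = 0.75×0.6×450×8×284 = 460.1 kN; take 460.1 kN (rupture).
Governing: min(433.7, 460.1) = 433.7 kN → weld metal.

433.7 kN (weld metal governs)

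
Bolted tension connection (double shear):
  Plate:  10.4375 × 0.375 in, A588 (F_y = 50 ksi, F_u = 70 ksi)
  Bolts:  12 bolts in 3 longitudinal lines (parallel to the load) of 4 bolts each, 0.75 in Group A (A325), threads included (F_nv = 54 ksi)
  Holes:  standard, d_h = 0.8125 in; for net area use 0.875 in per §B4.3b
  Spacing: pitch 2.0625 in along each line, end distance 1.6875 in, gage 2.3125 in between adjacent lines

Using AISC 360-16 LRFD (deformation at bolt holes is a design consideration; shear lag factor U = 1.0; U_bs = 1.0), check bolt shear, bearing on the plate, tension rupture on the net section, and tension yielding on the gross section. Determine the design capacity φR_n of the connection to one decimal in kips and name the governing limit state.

Bolt shear: A_b = π(0.75)²/4 = 0.44179 in². φR_n = 0.75 × 54 × 0.44179 × 12 × 2 = 429.4 kips.
Bearing (0.375 in plate, F_u = 70 ksi): end bolts L_c = 1.6875 − 0.8125/2 = 1.28125, R_n = min(1.2×1.28125×0.375×70, 2.4×0.75×0.375×70) = 40.359 kips/bolt; interior L_c = 2.0625 − 0.8125 = 1.25, R_n = 39.375 kips/bolt. φR_n = 0.75 × (3×40.359 + 9×39.375) = 356.6 kips.
Tension rupture (net): A_n = (10.4375 − 3×0.875)×0.375 = 2.9297 in² (U = 1.0, A_e = A_n). φR_n = 0.75 × 70 × 2.9297 = 153.8 kips.
Tension yield (gross): A_g = 10.4375×0.375 = 3.9141 in². φR_n = 0.90 × 50 × 3.9141 = 176.1 kips.
Governing: min(429.4, 356.6, 153.8, 176.1) = 153.8 kips → net-section rupture.

153.8 kips (net-section rupture governs)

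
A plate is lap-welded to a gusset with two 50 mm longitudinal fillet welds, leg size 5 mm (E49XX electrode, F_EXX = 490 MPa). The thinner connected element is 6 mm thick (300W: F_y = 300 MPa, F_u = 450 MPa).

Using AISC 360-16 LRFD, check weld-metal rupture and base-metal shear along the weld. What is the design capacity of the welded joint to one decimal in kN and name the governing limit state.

77.9 kN (weld metal governs)

Weld metal: throat = 0.707×5 = 3.535 mm, L = 2×50 = 100 mm. φR_n = 0.75 × 0.6 × 490 × 3.535 × 100 = 77.9 kN.
Base metal shear (6 mm plate): yield φR_n = 1.0×0.6×300×6×100 = 108.0 kN; rupture φR_n = 0.75×0.6×450×6×100 = 121.5 kN; take 108.0 kN (yield).
Governing: min(77.9, 108.0) = 77.9 kN → weld metal.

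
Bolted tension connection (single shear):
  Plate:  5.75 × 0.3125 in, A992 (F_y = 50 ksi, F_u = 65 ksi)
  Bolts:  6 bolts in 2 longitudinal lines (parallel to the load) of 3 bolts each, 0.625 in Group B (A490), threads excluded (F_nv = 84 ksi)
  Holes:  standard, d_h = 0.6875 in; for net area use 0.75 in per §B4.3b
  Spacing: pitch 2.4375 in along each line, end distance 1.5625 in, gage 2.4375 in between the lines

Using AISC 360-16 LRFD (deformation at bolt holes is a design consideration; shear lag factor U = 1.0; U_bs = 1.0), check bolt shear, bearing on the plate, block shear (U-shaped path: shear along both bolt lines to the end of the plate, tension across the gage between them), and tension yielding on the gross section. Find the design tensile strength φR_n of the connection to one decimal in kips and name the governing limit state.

80.9 kips (gross-section yield governs)

Bolt shear: A_b = π(0.625)²/4 = 0.3068 in². φR_n = 0.75 × 84 × 0.3068 × 6 × 1 = 116.0 kips.
Bearing (0.3125 in plate, F_u = 65 ksi): end bolts L_c = 1.5625 − 0.6875/2 = 1.21875, R_n = min(1.2×1.21875×0.3125×65, 2.4×0.625×0.3125×65) = 29.707 kips/bolt; interior L_c = 2.4375 − 0.6875 = 1.75, R_n = 30.469 kips/bolt. φR_n = 0.75 × (2×29.707 + 4×30.469) = 136.0 kips.
Block shear: shear path 2×[1.5625+2×2.4375] = 2×6.4375 in, A_gv = 4.0234, A_nv = 2×(6.4375 − 2.5×0.75)×0.3125 = 2.8516 in²; tension across gage: (2.4375 − 1×0.75)×0.3125 = 0.52734 in². R_n = min(0.6×65×2.8516, 0.6×50×4.0234) + 1.0×65×0.52734 = min(111.21, 120.7) + 34.277 = 145.49 kips. φR_n = 0.75 × 145.49 = 109.1 kips.
Tension yield (gross): A_g = 5.75×0.3125 = 1.7969 in². φR_n = 0.90 × 50 × 1.7969 = 80.9 kips.
Governing: min(116.0, 136.0, 109.1, 80.9) = 80.9 kips → gross-section yield.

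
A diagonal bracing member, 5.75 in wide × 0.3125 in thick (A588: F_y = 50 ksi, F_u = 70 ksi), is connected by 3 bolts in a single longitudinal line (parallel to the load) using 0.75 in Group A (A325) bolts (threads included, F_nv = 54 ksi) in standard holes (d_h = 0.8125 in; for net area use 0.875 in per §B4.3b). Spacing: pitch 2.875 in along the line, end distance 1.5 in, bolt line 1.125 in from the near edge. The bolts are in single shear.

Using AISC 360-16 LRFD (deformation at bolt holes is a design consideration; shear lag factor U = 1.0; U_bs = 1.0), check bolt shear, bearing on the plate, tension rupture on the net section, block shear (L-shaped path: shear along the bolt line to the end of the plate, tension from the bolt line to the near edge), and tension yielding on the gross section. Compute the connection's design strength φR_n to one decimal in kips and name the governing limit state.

Bolt shear: A_b = π(0.75)²/4 = 0.44179 in². φR_n = 0.75 × 54 × 0.44179 × 3 × 1 = 53.7 kips.
Bearing (0.3125 in plate, F_u = 70 ksi): end bolts L_c = 1.5 − 0.8125/2 = 1.09375, R_n = min(1.2×1.09375×0.3125×70, 2.4×0.75×0.3125×70) = 28.711 kips/bolt; interior L_c = 2.875 − 0.8125 = 2.0625, R_n = 39.375 kips/bolt. φR_n = 0.75 × (1×28.711 + 2×39.375) = 80.6 kips.
Tension rupture (net): A_n = (5.75 − 1×0.875)×0.3125 = 1.5234 in² (U = 1.0, A_e = A_n). φR_n = 0.75 × 70 × 1.5234 = 80.0 kips.
Block shear: shear path 1×[1.5+2×2.875] = 1×7.25 in, A_gv = 2.2656, A_nv = 1×(7.25 − 2.5×0.875)×0.3125 = 1.582 in²; tension to near edge: (1.125 − 0.5×0.875)×0.3125 = 0.21484 in². R_n = min(0.6×70×1.582, 0.6×50×2.2656) + 1.0×70×0.21484 = min(66.444, 67.968) + 15.039 = 81.483 kips. φR_n = 0.75 × 81.483 = 61.1 kips.
Tension yield (gross): A_g = 5.75×0.3125 = 1.7969 in². φR_n = 0.90 × 50 × 1.7969 = 80.9 kips.
Governing: min(53.7, 80.6, 80.0, 61.1, 80.9) = 53.7 kips → bolt shear.

53.7 kips (bolt shear governs)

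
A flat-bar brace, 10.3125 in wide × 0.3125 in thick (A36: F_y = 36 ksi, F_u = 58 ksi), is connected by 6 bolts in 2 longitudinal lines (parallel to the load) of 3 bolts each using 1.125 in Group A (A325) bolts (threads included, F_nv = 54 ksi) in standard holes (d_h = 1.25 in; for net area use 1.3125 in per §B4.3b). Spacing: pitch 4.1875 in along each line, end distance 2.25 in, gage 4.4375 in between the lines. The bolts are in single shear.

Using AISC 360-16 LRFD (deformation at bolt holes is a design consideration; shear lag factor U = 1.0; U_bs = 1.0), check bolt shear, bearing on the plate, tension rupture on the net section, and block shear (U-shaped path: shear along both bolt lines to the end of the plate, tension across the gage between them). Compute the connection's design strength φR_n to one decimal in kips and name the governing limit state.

Bolt shear: A_b = π(1.125)²/4 = 0.99402 in². φR_n = 0.75 × 54 × 0.99402 × 6 × 1 = 241.5 kips.
Bearing (0.3125 in plate, F_u = 58 ksi): end bolts L_c = 2.25 − 1.25/2 = 1.625, R_n = min(1.2×1.625×0.3125×58, 2.4×1.125×0.3125×58) = 35.344 kips/bolt; interior L_c = 4.1875 − 1.25 = 2.9375, R_n = 48.938 kips/bolt. φR_n = 0.75 × (2×35.344 + 4×48.938) = 199.8 kips.
Tension rupture (net): A_n = (10.3125 − 2×1.3125)×0.3125 = 2.4023 in² (U = 1.0, A_e = A_n). φR_n = 0.75 × 58 × 2.4023 = 104.5 kips.
Block shear: shear path 2×[2.25+2×4.1875] = 2×10.625 in, A_gv = 6.6406, A_nv = 2×(10.625 − 2.5×1.3125)×0.3125 = 4.5898 in²; tension across gage: (4.4375 − 1×1.3125)×0.3125 = 0.97656 in². R_n = min(0.6×58×4.5898, 0.6×36×6.6406) + 1.0×58×0.97656 = min(159.73, 143.44) + 56.64 = 200.08 kips. φR_n = 0.75 × 200.08 = 150.1 kips.
Governing: min(241.5, 199.8, 104.5, 150.1) = 104.5 kips → net-section rupture.

104.5 kips (net-section rupture governs)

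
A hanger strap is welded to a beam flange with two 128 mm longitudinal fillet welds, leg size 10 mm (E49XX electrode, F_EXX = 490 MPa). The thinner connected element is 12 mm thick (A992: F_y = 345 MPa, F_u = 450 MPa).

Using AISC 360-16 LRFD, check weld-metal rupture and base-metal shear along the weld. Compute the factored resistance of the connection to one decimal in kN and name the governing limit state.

Weld metal: throat = 0.707×10 = 7.07 mm, L = 2×128 = 256 mm. φR_n = 0.75 × 0.6 × 490 × 7.07 × 256 = 399.1 kN.
Base metal shear (12 mm plate): yield φR_n = 1.0×0.6×345×12×256 = 635.9 kN; rupture φR_n = 0.75×0.6×450×12×256 = 622.1 kN; take 622.1 kN (rupture).
Governing: min(399.1, 622.1) = 399.1 kN → weld metal.

399.1 kN (weld metal governs)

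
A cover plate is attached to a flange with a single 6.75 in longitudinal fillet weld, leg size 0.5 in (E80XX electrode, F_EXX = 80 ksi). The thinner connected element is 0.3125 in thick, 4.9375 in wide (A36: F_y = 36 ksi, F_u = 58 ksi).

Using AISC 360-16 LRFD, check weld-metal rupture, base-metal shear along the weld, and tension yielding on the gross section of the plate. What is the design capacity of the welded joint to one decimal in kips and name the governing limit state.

Weld metal: throat = 0.707×0.5 = 0.3535 in, L = 6.75 in. φR_n = 0.75 × 0.6 × 80 × 0.3535 × 6.75 = 85.9 kips.
Base metal shear (0.3125 in plate): yield φR_n = 1.0×0.6×36×0.3125×6.75 = 45.6 kips; rupture φR_n = 0.75×0.6×58×0.3125×6.75 = 55.1 kips; take 45.6 kips (yield).
Tension yield (gross): A_g = 4.9375×0.3125 = 1.543 in². φR_n = 0.90 × 36 × 1.543 = 50.0 kips.
Governing: min(85.9, 45.6, 50.0) = 45.6 kips → base-metal shear.

45.6 kips (base-metal shear governs)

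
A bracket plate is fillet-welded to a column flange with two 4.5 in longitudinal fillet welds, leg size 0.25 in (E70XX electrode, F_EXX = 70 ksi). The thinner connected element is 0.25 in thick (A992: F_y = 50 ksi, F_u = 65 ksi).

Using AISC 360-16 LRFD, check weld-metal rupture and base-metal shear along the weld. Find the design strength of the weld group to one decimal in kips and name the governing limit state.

Weld metal: throat = 0.707×0.25 = 0.17675 in, L = 2×4.5 = 9 in. φR_n = 0.75 × 0.6 × 70 × 0.17675 × 9 = 50.1 kips.
Base metal shear (0.25 in plate): yield φR_n = 1.0×0.6×50×0.25×9 = 67.5 kips; rupture φR_n = 0.75×0.6×65×0.25×9 = 65.8 kips; take 65.8 kips (rupture).
Governing: min(50.1, 65.8) = 50.1 kips → weld metal.

50.1 kips (weld metal governs)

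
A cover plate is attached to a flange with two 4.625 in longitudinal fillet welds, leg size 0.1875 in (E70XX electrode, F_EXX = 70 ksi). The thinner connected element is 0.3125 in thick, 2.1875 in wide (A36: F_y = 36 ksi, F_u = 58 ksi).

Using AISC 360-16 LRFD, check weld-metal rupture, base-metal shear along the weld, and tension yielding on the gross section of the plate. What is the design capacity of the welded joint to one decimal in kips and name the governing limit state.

Weld metal: throat = 0.707×0.1875 = 0.13256 in, L = 2×4.625 = 9.25 in. φR_n = 0.75 × 0.6 × 70 × 0.13256 × 9.25 = 38.6 kips.
Base metal shear (0.3125 in plate): yield φR_n = 1.0×0.6×36×0.3125×9.25 = 62.4 kips; rupture φR_n = 0.75×0.6×58×0.3125×9.25 = 75.4 kips; take 62.4 kips (yield).
Tension yield (gross): A_g = 2.1875×0.3125 = 0.68359 in². φR_n = 0.90 × 36 × 0.68359 = 22.1 kips.
Governing: min(38.6, 62.4, 22.1) = 22.1 kips → gross-section yield.

22.1 kips (gross-section yield governs)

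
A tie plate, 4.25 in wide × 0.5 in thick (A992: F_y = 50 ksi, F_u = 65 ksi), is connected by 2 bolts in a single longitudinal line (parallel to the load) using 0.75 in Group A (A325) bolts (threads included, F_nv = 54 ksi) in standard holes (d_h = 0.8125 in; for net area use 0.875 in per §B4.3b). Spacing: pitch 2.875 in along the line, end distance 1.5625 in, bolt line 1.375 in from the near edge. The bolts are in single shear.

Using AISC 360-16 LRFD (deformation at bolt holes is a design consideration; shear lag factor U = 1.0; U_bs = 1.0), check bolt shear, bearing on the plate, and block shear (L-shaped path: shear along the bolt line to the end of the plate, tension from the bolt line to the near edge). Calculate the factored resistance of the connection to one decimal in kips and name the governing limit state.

35.8 kips (bolt shear governs)

Bolt shear: A_b = π(0.75)²/4 = 0.44179 in². φR_n = 0.75 × 54 × 0.44179 × 2 × 1 = 35.8 kips.
Bearing (0.5 in plate, F_u = 65 ksi): end bolts L_c = 1.5625 − 0.8125/2 = 1.15625, R_n = min(1.2×1.15625×0.5×65, 2.4×0.75×0.5×65) = 45.094 kips/bolt; interior L_c = 2.875 − 0.8125 = 2.0625, R_n = 58.5 kips/bolt. φR_n = 0.75 × (1×45.094 + 1×58.5) = 77.7 kips.
Block shear: shear path 1×[1.5625+1×2.875] = 1×4.4375 in, A_gv = 2.2188, A_nv = 1×(4.4375 − 1.5×0.875)×0.5 = 1.5625 in²; tension to near edge: (1.375 − 0.5×0.875)×0.5 = 0.46875 in². R_n = min(0.6×65×1.5625, 0.6×50×2.2188) + 1.0×65×0.46875 = min(60.938, 66.564) + 30.469 = 91.407 kips. φR_n = 0.75 × 91.407 = 68.6 kips.
Governing: min(35.8, 77.7, 68.6) = 35.8 kips → bolt shear.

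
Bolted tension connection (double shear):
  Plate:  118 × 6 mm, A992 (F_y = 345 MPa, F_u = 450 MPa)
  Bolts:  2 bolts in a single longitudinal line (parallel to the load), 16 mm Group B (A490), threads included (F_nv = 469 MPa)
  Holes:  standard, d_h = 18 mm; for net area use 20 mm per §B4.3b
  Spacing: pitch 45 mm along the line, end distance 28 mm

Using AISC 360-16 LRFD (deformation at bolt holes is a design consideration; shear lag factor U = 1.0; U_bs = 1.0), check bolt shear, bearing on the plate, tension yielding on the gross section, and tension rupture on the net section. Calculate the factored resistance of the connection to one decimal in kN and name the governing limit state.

Bolt shear: A_b = π(16)²/4 = 201.06 mm². φR_n = 0.75 × 469 × 201.06 × 2 × 2 = 282.9 kN.
Bearing (6 mm plate, F_u = 450 MPa): end bolts L_c = 28 − 18/2 = 19, R_n = min(1.2×19×6×450, 2.4×16×6×450) = 61.56 kN/bolt; interior L_c = 45 − 18 = 27, R_n = 87.48 kN/bolt. φR_n = 0.75 × (1×61.56 + 1×87.48) = 111.8 kN.
Tension yield (gross): A_g = 118×6 = 708 mm². φR_n = 0.90 × 345 × 708 = 219.8 kN.
Tension rupture (net): A_n = (118 − 1×20)×6 = 588 mm² (U = 1.0, A_e = A_n). φR_n = 0.75 × 450 × 588 = 198.5 kN.
Governing: min(282.9, 111.8, 219.8, 198.5) = 111.8 kN → bearing.

111.8 kN (bearing governs)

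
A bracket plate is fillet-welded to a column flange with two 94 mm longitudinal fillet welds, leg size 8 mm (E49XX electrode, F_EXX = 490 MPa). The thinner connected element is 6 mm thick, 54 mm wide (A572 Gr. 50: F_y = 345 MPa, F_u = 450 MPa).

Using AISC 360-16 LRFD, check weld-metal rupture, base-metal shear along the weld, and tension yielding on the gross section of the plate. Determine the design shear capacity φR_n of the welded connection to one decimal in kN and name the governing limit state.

Weld metal: throat = 0.707×8 = 5.656 mm, L = 2×94 = 188 mm. φR_n = 0.75 × 0.6 × 490 × 5.656 × 188 = 234.5 kN.
Base metal shear (6 mm plate): yield φR_n = 1.0×0.6×345×6×188 = 233.5 kN; rupture φR_n = 0.75×0.6×450×6×188 = 228.4 kN; take 228.4 kN (rupture).
Tension yield (gross): A_g = 54×6 = 324 mm². φR_n = 0.90 × 345 × 324 = 100.6 kN.
Governing: min(234.5, 228.4, 100.6) = 100.6 kN → gross-section yield.

100.6 kN (gross-section yield governs)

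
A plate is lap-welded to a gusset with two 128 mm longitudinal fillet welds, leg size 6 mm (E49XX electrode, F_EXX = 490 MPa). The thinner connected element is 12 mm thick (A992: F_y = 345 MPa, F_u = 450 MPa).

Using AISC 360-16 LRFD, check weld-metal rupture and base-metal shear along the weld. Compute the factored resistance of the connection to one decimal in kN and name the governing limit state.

239.5 kN (weld metal governs)

Weld metal: throat = 0.707×6 = 4.242 mm, L = 2×128 = 256 mm. φR_n = 0.75 × 0.6 × 490 × 4.242 × 256 = 239.5 kN.
Base metal shear (12 mm plate): yield φR_n = 1.0×0.6×345×12×256 = 635.9 kN; rupture φR_n = 0.75×0.6×450×12×256 = 622.1 kN; take 622.1 kN (rupture).
Governing: min(239.5, 622.1) = 239.5 kN → weld metal.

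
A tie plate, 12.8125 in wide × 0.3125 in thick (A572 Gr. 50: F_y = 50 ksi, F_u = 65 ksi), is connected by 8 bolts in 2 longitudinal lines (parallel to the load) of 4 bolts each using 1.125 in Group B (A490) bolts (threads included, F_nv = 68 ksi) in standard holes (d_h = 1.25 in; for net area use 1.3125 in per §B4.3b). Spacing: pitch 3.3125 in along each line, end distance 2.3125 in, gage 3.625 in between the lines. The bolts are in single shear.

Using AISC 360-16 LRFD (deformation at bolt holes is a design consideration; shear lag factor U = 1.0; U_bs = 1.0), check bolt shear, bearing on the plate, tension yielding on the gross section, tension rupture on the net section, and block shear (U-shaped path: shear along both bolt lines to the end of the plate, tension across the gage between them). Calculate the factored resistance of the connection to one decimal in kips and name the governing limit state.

155.2 kips (net-section rupture governs)

Bolt shear: A_b = π(1.125)²/4 = 0.99402 in². φR_n = 0.75 × 68 × 0.99402 × 8 × 1 = 405.6 kips.
Bearing (0.3125 in plate, F_u = 65 ksi): end bolts L_c = 2.3125 − 1.25/2 = 1.6875, R_n = min(1.2×1.6875×0.3125×65, 2.4×1.125×0.3125×65) = 41.133 kips/bolt; interior L_c = 3.3125 − 1.25 = 2.0625, R_n = 50.273 kips/bolt. φR_n = 0.75 × (2×41.133 + 6×50.273) = 287.9 kips.
Tension yield (gross): A_g = 12.8125×0.3125 = 4.0039 in². φR_n = 0.90 × 50 × 4.0039 = 180.2 kips.
Tension rupture (net): A_n = (12.8125 − 2×1.3125)×0.3125 = 3.1836 in² (U = 1.0, A_e = A_n). φR_n = 0.75 × 65 × 3.1836 = 155.2 kips.
Block shear: shear path 2×[2.3125+3×3.3125] = 2×12.25 in, A_gv = 7.6563, A_nv = 2×(12.25 − 3.5×1.3125)×0.3125 = 4.7852 in²; tension across gage: (3.625 − 1×1.3125)×0.3125 = 0.72266 in². R_n = min(0.6×65×4.7852, 0.6×50×7.6563) + 1.0×65×0.72266 = min(186.62, 229.69) + 46.973 = 233.59 kips. φR_n = 0.75 × 233.59 = 175.2 kips.
Governing: min(405.6, 287.9, 180.2, 155.2, 175.2) = 155.2 kips → net-section rupture.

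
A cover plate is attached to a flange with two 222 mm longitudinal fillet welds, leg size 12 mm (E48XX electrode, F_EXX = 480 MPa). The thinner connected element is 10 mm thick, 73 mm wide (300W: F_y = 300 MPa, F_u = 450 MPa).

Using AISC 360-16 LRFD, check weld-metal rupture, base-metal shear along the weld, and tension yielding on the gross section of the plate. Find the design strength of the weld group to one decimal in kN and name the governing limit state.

197.1 kN (gross-section yield governs)

Weld metal: throat = 0.707×12 = 8.484 mm, L = 2×222 = 444 mm. φR_n = 0.75 × 0.6 × 480 × 8.484 × 444 = 813.6 kN.
Base metal shear (10 mm plate): yield φR_n = 1.0×0.6×300×10×444 = 799.2 kN; rupture φR_n = 0.75×0.6×450×10×444 = 899.1 kN; take 799.2 kN (yield).
Tension yield (gross): A_g = 73×10 = 730 mm². φR_n = 0.90 × 300 × 730 = 197.1 kN.
Governing: min(813.6, 799.2, 197.1) = 197.1 kN → gross-section yield.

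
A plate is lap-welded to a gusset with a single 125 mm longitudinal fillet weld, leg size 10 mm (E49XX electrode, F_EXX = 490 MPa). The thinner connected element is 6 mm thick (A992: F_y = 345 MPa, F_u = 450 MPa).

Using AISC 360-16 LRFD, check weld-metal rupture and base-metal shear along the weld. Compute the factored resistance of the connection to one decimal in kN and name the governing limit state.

151.9 kN (base-metal shear governs)

Weld metal: throat = 0.707×10 = 7.07 mm, L = 125 mm. φR_n = 0.75 × 0.6 × 490 × 7.07 × 125 = 194.9 kN.
Base metal shear (6 mm plate): yield φR_n = 1.0×0.6×345×6×125 = 155.3 kN; rupture φR_n = 0.75×0.6×450×6×125 = 151.9 kN; take 151.9 kN (rupture).
Governing: min(194.9, 151.9) = 151.9 kN → base-metal shear.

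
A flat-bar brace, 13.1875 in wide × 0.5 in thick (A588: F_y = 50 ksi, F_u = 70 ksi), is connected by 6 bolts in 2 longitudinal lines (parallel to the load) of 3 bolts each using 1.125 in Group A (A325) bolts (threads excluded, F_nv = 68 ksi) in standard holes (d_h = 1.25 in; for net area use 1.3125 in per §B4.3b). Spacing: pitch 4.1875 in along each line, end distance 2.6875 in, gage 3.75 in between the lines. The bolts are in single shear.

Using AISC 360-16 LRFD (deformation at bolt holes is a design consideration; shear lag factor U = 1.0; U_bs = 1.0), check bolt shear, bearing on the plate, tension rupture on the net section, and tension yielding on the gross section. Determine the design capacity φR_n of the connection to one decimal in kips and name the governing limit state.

277.3 kips (net-section rupture governs)

Bolt shear: A_b = π(1.125)²/4 = 0.99402 in². φR_n = 0.75 × 68 × 0.99402 × 6 × 1 = 304.2 kips.
Bearing (0.5 in plate, F_u = 70 ksi): end bolts L_c = 2.6875 − 1.25/2 = 2.0625, R_n = min(1.2×2.0625×0.5×70, 2.4×1.125×0.5×70) = 86.625 kips/bolt; interior L_c = 4.1875 − 1.25 = 2.9375, R_n = 94.5 kips/bolt. φR_n = 0.75 × (2×86.625 + 4×94.5) = 413.4 kips.
Tension rupture (net): A_n = (13.1875 − 2×1.3125)×0.5 = 5.2813 in² (U = 1.0, A_e = A_n). φR_n = 0.75 × 70 × 5.2813 = 277.3 kips.
Tension yield (gross): A_g = 13.1875×0.5 = 6.5938 in². φR_n = 0.90 × 50 × 6.5938 = 296.7 kips.
Governing: min(304.2, 413.4, 277.3, 296.7) = 277.3 kips → net-section rupture.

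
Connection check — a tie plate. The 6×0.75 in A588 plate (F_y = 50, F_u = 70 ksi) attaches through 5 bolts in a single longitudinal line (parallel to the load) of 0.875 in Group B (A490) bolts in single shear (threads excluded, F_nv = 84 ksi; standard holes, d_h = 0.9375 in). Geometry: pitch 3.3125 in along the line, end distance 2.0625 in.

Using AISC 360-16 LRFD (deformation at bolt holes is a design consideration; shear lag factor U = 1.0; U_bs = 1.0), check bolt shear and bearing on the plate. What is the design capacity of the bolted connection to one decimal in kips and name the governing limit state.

189.4 kips (bolt shear governs)

Bolt shear: A_b = π(0.875)²/4 = 0.60132 in². φR_n = 0.75 × 84 × 0.60132 × 5 × 1 = 189.4 kips.
Bearing (0.75 in plate, F_u = 70 ksi): end bolts L_c = 2.0625 − 0.9375/2 = 1.59375, R_n = min(1.2×1.59375×0.75×70, 2.4×0.875×0.75×70) = 100.41 kips/bolt; interior L_c = 3.3125 − 0.9375 = 2.375, R_n = 110.25 kips/bolt. φR_n = 0.75 × (1×100.41 + 4×110.25) = 406.1 kips.
Governing: min(189.4, 406.1) = 189.4 kips → bolt shear.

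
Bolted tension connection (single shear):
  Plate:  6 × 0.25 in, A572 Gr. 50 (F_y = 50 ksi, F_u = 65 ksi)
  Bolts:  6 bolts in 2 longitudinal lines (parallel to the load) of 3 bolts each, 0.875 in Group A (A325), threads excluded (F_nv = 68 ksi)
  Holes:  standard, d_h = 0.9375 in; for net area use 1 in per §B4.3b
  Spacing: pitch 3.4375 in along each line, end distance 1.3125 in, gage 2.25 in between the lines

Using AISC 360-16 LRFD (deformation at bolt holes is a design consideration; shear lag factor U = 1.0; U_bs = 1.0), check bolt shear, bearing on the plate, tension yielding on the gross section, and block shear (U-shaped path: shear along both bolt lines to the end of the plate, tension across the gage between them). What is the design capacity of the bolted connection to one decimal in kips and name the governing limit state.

67.5 kips (gross-section yield governs)

Bolt shear: A_b = π(0.875)²/4 = 0.60132 in². φR_n = 0.75 × 68 × 0.60132 × 6 × 1 = 184.0 kips.
Bearing (0.25 in plate, F_u = 65 ksi): end bolts L_c = 1.3125 − 0.9375/2 = 0.84375, R_n = min(1.2×0.84375×0.25×65, 2.4×0.875×0.25×65) = 16.453 kips/bolt; interior L_c = 3.4375 − 0.9375 = 2.5, R_n = 34.125 kips/bolt. φR_n = 0.75 × (2×16.453 + 4×34.125) = 127.1 kips.
Tension yield (gross): A_g = 6×0.25 = 1.5 in². φR_n = 0.90 × 50 × 1.5 = 67.5 kips.
Block shear: shear path 2×[1.3125+2×3.4375] = 2×8.1875 in, A_gv = 4.0938, A_nv = 2×(8.1875 − 2.5×1)×0.25 = 2.8438 in²; tension across gage: (2.25 − 1×1)×0.25 = 0.3125 in². R_n = min(0.6×65×2.8438, 0.6×50×4.0938) + 1.0×65×0.3125 = min(110.91, 122.81) + 20.313 = 131.22 kips. φR_n = 0.75 × 131.22 = 98.4 kips.
Governing: min(184.0, 127.1, 67.5, 98.4) = 67.5 kips → gross-section yield.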